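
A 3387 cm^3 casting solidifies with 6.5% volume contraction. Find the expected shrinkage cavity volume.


Formula: V_shrink = V_casting * shrinkage_pct / 100
V_shrink = 3387 cm^3 * 6.5 / 100 = 220.1550 cm^3

Answer: 220.1550 cm^3


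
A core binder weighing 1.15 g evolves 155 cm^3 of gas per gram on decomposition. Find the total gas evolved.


Formula: V_gas = W_binder * gas_evolution_rate
V = 1.15 g * 155 cm^3/g = 178.2500 cm^3

178.2500 cm^3


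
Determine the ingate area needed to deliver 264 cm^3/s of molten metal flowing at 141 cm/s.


Formula: A_ingate = Q / v  (continuity equation)
A = 264 cm^3/s / 141 cm/s = 1.8723 cm^2

1.8723 cm^2


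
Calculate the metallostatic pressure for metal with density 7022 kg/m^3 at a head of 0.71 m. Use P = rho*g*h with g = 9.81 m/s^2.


Formula: P = rho * g * h
rho * g = 7022 * 9.81 = 68885.82 N/m^3
P = 68885.82 * 0.71 = 48908.9322 Pa

Answer: 48908.9322 Pa


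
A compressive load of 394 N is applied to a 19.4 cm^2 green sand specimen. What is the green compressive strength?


Formula: Compressive Strength = Force / Area
Strength = 394 N / 19.4 cm^2 = 20.3093 N/cm^2


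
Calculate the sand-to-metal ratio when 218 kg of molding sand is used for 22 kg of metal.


Formula: Sand-to-Metal Ratio = W_sand / W_metal
Ratio = 218 kg / 22 kg = 9.9091

9.9091


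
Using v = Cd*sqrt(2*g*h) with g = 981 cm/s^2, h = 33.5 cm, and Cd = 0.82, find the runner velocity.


Formula: v = Cd * sqrt(2 * g * h)  (Torricelli with discharge coefficient)
2*g*h = 2 * 981 * 33.5 = 65727.0 cm^2/s^2
sqrt(65727.0) = 256.37278 cm/s
v = 0.82 * 256.37278 = 210.2257 cm/s

Final answer: 210.2257 cm/s


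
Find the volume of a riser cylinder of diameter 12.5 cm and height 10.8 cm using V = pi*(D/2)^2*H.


Formula: V = pi * (D/2)^2 * H  (cylinder volume)
Radius = D/2 = 12.5/2 = 6.25 cm
V = pi * 6.25^2 * 10.8 = 1325.3594 cm^3

Answer: 1325.3594 cm^3


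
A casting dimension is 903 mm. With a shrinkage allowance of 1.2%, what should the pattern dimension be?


Formula: L_pattern = L_casting * (1 + shrinkage_rate/100)
Shrinkage factor = 1 + 1.2/100 = 1.012
L_pattern = 903 mm * 1.012 = 913.8360 mm


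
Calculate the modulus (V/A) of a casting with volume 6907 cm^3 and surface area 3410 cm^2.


Formula: Casting Modulus M = V / A
M = 6907 cm^3 / 3410 cm^2 = 2.0255 cm

Final answer: 2.0255 cm


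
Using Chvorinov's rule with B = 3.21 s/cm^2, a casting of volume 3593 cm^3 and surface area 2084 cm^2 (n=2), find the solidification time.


Formula: t_s = B * (V/A)^n  (Chvorinov's rule, n=2)
Modulus M = V/A = 3593/2084 = 1.724088 cm
M^2 = 1.724088^2 = 2.972479 cm^2
t_s = 3.21 * 2.972479 = 9.5417 s


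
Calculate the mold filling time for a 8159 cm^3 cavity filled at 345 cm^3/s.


Formula: t_fill = V_mold / Q_flow
t = 8159 cm^3 / 345 cm^3/s = 23.6493 s

23.6493 s


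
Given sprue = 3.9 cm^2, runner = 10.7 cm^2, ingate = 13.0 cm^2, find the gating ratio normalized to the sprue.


Sprue:Runner:Ingate = 1 : 10.7/3.9 : 13.0/3.9 = 1:2.74:3.33

Answer: 1:2.74:3.33


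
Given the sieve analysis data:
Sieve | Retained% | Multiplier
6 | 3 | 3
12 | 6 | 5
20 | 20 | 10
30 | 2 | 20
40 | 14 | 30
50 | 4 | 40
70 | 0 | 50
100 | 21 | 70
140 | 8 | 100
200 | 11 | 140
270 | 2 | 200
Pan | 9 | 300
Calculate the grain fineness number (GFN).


Formula: GFN = sum(pct * multiplier) / sum(pct)
sum(pct * multiplier) = 7769
sum(pct) = 100
GFN = 7769 / 100 = 77.69

Answer: 77.69


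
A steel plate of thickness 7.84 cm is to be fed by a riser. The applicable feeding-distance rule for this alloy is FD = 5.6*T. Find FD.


Formula: FD = 5.6 * T  (riser feeding-distance rule)
FD = 5.6 * 7.84 cm = 43.9040 cm


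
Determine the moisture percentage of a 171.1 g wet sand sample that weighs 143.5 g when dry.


Formula: MC = (W_wet - W_dry) / W_wet * 100
Water mass = 171.1 - 143.5 = 27.6 g
MC = 27.6 / 171.1 * 100 = 16.1309%

Answer: 16.1309%


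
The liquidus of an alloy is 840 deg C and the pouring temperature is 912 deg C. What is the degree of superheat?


Formula: Superheat = T_pour - T_melt
Superheat = 912 - 840 = 72 deg C


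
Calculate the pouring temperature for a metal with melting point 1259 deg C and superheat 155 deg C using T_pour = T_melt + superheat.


Formula: T_pour = T_melt + Superheat
T_pour = 1259 + 155 = 1414 deg C

Final answer: 1414 deg C


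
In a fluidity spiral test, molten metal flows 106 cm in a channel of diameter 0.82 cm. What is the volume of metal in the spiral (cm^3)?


Formula: V = pi * (d/2)^2 * L  (cylinder volume)
Radius = 0.82/2 = 0.41 cm
V = pi * 0.41^2 * 106 = 55.9788 cm^3

Final answer: 55.9788 cm^3


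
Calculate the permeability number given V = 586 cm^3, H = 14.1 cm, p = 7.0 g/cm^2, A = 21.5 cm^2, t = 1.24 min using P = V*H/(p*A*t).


Formula: Permeability Number P = (V * H) / (p * A * t)
Numerator: V * H = 586 * 14.1 = 8262.6
Denominator: p * A * t = 7.0 * 21.5 * 1.24 = 186.62
P = 8262.6 / 186.62 = 44.2750

Answer: 44.2750


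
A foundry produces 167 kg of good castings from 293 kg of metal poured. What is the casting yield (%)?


Formula: Casting Yield = (W_good / W_total) * 100
Yield = (167 kg / 293 kg) * 100 = 56.9966%

Final answer: 56.9966%


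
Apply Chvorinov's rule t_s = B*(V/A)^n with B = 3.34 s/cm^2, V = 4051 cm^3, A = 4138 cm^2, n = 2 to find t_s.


Formula: t_s = B * (V/A)^n  (Chvorinov's rule, n=2)
Modulus M = V/A = 4051/4138 = 0.978975 cm
M^2 = 0.978975^2 = 0.958392 cm^2
t_s = 3.34 * 0.958392 = 3.2010 s

Answer: 3.2010 s


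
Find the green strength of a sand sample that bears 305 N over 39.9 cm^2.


Formula: Compressive Strength = Force / Area
Strength = 305 N / 39.9 cm^2 = 7.6441 N/cm^2


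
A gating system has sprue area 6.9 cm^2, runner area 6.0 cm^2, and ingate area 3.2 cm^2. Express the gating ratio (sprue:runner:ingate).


Sprue:Runner:Ingate = 1 : 6.0/6.9 : 3.2/6.9 = 1:0.87:0.46

Answer: 1:0.87:0.46


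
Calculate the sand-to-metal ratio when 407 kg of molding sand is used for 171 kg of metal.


Formula: Sand-to-Metal Ratio = W_sand / W_metal
Ratio = 407 kg / 171 kg = 2.3801

Answer: 2.3801


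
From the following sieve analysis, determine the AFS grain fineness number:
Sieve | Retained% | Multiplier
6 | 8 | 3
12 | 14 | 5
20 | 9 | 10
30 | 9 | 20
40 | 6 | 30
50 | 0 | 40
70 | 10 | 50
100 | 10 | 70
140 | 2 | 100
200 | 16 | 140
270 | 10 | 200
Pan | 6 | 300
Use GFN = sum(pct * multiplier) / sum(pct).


Formula: GFN = sum(pct * multiplier) / sum(pct)
sum(pct * multiplier) = 7984
sum(pct) = 100
GFN = 7984 / 100 = 79.84

Answer: 79.84


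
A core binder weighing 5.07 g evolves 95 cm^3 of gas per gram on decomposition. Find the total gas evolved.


Formula: V_gas = W_binder * gas_evolution_rate
V = 5.07 g * 95 cm^3/g = 481.6500 cm^3


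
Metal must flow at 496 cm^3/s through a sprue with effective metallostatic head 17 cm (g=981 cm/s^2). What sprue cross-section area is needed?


Formula: v = sqrt(2*g*h), A = Q/v
Velocity: v = sqrt(2 * 981 * 17) = sqrt(33354) = 182.6308 cm/s
Sprue area: A = Q / v = 496 / 182.6308 = 2.7159 cm^2

Answer: 2.7159 cm^2


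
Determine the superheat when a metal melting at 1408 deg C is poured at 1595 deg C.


Formula: Superheat = T_pour - T_melt
Superheat = 1595 - 1408 = 187 deg C

Answer: 187 deg C


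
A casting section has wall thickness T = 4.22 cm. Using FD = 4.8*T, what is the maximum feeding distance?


Formula: FD = 4.8 * T  (riser feeding-distance rule)
FD = 4.8 * 4.22 cm = 20.2560 cm

Final answer: 20.2560 cm


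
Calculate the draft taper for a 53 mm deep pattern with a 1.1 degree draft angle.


Formula: taper = depth * tan(draft_angle)
tan(1.1 deg) = 0.0192010
taper = 53 mm * 0.0192010 = 1.0177 mm

Final answer: 1.0177 mm


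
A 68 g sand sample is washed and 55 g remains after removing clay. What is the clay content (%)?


Formula: Clay% = (W_total - W_washed) / W_total * 100
Clay mass = 68 - 55 = 13 g
Clay% = 13 / 68 * 100 = 19.1176%


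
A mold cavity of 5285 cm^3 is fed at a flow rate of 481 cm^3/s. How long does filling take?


Formula: t_fill = V_mold / Q_flow
t = 5285 cm^3 / 481 cm^3/s = 10.9875 s

Answer: 10.9875 s


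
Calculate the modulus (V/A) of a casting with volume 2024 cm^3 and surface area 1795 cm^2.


Formula: Casting Modulus M = V / A
M = 2024 cm^3 / 1795 cm^2 = 1.1276 cm

1.1276 cm


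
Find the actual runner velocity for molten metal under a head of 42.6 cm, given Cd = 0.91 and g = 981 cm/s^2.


Formula: v = Cd * sqrt(2 * g * h)  (Torricelli with discharge coefficient)
2*g*h = 2 * 981 * 42.6 = 83581.2 cm^2/s^2
sqrt(83581.2) = 289.10413 cm/s
v = 0.91 * 289.10413 = 263.0848 cm/s

Final answer: 263.0848 cm/s


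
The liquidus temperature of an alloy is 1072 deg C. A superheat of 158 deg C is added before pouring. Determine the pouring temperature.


Formula: T_pour = T_melt + Superheat
T_pour = 1072 + 158 = 1230 deg C

Final answer: 1230 deg C


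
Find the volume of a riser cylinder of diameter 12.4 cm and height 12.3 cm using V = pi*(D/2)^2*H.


Formula: V = pi * (D/2)^2 * H  (cylinder volume)
Radius = D/2 = 12.4/2 = 6.2 cm
V = pi * 6.2^2 * 12.3 = 1485.3827 cm^3


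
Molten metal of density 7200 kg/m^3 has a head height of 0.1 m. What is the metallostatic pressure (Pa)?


Formula: P = rho * g * h
rho * g = 7200 * 9.81 = 70632.0 N/m^3
P = 70632.0 * 0.1 = 7063.2000 Pa


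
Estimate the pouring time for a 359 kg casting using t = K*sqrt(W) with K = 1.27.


Formula: t = K * sqrt(W)
sqrt(W) = sqrt(359) = 18.94730
t = 1.27 * 18.94730 = 24.0631 s

Answer: 24.0631 s


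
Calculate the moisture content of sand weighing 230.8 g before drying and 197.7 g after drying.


Formula: MC = (W_wet - W_dry) / W_wet * 100
Water mass = 230.8 - 197.7 = 33.1 g
MC = 33.1 / 230.8 * 100 = 14.3414%


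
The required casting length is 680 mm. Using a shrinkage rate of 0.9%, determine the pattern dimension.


Formula: L_pattern = L_casting * (1 + shrinkage_rate/100)
Shrinkage factor = 1 + 0.9/100 = 1.009
L_pattern = 680 mm * 1.009 = 686.1200 mm


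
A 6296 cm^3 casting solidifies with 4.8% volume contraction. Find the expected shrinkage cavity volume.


Formula: V_shrink = V_casting * shrinkage_pct / 100
V_shrink = 6296 cm^3 * 4.8 / 100 = 302.2080 cm^3

Final answer: 302.2080 cm^3


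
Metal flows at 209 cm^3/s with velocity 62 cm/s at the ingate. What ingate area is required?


Formula: A_ingate = Q / v  (continuity equation)
A = 209 cm^3/s / 62 cm/s = 3.3710 cm^2

Final answer: 3.3710 cm^2


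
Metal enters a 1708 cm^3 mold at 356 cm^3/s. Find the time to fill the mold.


Formula: t_fill = V_mold / Q_flow
t = 1708 cm^3 / 356 cm^3/s = 4.7978 s

4.7978 s


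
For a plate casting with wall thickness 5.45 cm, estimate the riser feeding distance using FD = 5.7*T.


Formula: FD = 5.7 * T  (riser feeding-distance rule)
FD = 5.7 * 5.45 cm = 31.0650 cm

Final answer: 31.0650 cm


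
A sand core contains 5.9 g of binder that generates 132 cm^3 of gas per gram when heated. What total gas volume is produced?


Formula: V_gas = W_binder * gas_evolution_rate
V = 5.9 g * 132 cm^3/g = 778.8000 cm^3

Answer: 778.8000 cm^3


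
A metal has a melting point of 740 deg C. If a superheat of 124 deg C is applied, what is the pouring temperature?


Formula: T_pour = T_melt + Superheat
T_pour = 740 + 124 = 864 deg C

Final answer: 864 deg C


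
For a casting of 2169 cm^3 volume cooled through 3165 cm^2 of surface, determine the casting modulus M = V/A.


Formula: Casting Modulus M = V / A
M = 2169 cm^3 / 3165 cm^2 = 0.6853 cm

Answer: 0.6853 cm


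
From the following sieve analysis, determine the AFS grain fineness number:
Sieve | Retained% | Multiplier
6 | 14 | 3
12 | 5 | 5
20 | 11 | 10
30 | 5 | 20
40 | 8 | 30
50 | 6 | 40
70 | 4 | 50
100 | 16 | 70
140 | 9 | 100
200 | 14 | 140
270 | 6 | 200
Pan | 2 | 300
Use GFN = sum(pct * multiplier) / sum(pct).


Formula: GFN = sum(pct * multiplier) / sum(pct)
sum(pct * multiplier) = 6737
sum(pct) = 100
GFN = 6737 / 100 = 67.37

Answer: 67.37


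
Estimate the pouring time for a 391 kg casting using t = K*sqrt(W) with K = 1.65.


Formula: t = K * sqrt(W)
sqrt(W) = sqrt(391) = 19.77372
t = 1.65 * 19.77372 = 32.6266 s

Final answer: 32.6266 s


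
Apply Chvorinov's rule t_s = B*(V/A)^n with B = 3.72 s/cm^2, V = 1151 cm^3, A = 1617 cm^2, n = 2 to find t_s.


Formula: t_s = B * (V/A)^n  (Chvorinov's rule, n=2)
Modulus M = V/A = 1151/1617 = 0.711812 cm
M^2 = 0.711812^2 = 0.506676 cm^2
t_s = 3.72 * 0.506676 = 1.8848 s

Answer: 1.8848 s


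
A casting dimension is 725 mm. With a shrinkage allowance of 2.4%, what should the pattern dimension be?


Formula: L_pattern = L_casting * (1 + shrinkage_rate/100)
Shrinkage factor = 1 + 2.4/100 = 1.024
L_pattern = 725 mm * 1.024 = 742.4000 mm

Final answer: 742.4000 mm


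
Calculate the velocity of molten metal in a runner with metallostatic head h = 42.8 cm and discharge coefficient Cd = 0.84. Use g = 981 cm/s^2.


Formula: v = Cd * sqrt(2 * g * h)  (Torricelli with discharge coefficient)
2*g*h = 2 * 981 * 42.8 = 83973.6 cm^2/s^2
sqrt(83973.6) = 289.78199 cm/s
v = 0.84 * 289.78199 = 243.4169 cm/s


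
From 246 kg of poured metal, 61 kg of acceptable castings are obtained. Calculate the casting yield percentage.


Formula: Casting Yield = (W_good / W_total) * 100
Yield = (61 kg / 246 kg) * 100 = 24.7967%


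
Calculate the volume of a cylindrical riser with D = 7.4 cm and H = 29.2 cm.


Formula: V = pi * (D/2)^2 * H  (cylinder volume)
Radius = D/2 = 7.4/2 = 3.7 cm
V = pi * 3.7^2 * 29.2 = 1255.8454 cm^3

Final answer: 1255.8454 cm^3


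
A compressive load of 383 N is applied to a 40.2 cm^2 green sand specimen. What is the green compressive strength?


Formula: Compressive Strength = Force / Area
Strength = 383 N / 40.2 cm^2 = 9.5274 N/cm^2

Final answer: 9.5274 N/cm^2


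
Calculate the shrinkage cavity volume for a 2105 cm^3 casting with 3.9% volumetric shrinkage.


Formula: V_shrink = V_casting * shrinkage_pct / 100
V_shrink = 2105 cm^3 * 3.9 / 100 = 82.0950 cm^3

Answer: 82.0950 cm^3


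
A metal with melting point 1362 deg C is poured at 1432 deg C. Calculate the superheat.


Formula: Superheat = T_pour - T_melt
Superheat = 1432 - 1362 = 70 deg C

70 deg C


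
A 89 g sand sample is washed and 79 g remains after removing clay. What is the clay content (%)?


Formula: Clay% = (W_total - W_washed) / W_total * 100
Clay mass = 89 - 79 = 10 g
Clay% = 10 / 89 * 100 = 11.2360%

11.2360%


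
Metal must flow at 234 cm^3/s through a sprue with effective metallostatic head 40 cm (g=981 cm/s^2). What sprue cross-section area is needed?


Formula: v = sqrt(2*g*h), A = Q/v
Velocity: v = sqrt(2 * 981 * 40) = sqrt(78480) = 280.1428 cm/s
Sprue area: A = Q / v = 234 / 280.1428 = 0.8353 cm^2


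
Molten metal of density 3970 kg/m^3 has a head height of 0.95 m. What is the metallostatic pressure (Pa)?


Formula: P = rho * g * h
rho * g = 3970 * 9.81 = 38945.7 N/m^3
P = 38945.7 * 0.95 = 36998.4150 Pa


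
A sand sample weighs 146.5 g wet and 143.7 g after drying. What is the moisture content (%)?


Formula: MC = (W_wet - W_dry) / W_wet * 100
Water mass = 146.5 - 143.7 = 2.8 g
MC = 2.8 / 146.5 * 100 = 1.9113%

Final answer: 1.9113%


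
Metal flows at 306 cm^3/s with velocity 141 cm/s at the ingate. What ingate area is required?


Formula: A_ingate = Q / v  (continuity equation)
A = 306 cm^3/s / 141 cm/s = 2.1702 cm^2

Answer: 2.1702 cm^2


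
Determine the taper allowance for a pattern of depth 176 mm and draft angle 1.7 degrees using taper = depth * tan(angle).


Formula: taper = depth * tan(draft_angle)
tan(1.7 deg) = 0.0296793
taper = 176 mm * 0.0296793 = 5.2236 mm


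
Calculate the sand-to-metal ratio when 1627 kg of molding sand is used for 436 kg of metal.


Formula: Sand-to-Metal Ratio = W_sand / W_metal
Ratio = 1627 kg / 436 kg = 3.7317

Final answer: 3.7317


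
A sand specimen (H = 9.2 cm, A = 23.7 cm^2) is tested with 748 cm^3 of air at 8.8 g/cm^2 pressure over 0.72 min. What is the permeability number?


Formula: Permeability Number P = (V * H) / (p * A * t)
Numerator: V * H = 748 * 9.2 = 6881.6
Denominator: p * A * t = 8.8 * 23.7 * 0.72 = 150.1632
P = 6881.6 / 150.1632 = 45.8275


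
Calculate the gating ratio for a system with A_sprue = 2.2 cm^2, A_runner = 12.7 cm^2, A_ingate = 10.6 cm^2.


Sprue:Runner:Ingate = 1 : 12.7/2.2 : 10.6/2.2 = 1:5.77:4.82

Final answer: 1:5.77:4.82


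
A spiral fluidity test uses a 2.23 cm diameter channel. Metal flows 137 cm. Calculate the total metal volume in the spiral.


Formula: V = pi * (d/2)^2 * L  (cylinder volume)
Radius = 2.23/2 = 1.115 cm
V = pi * 1.115^2 * 137 = 535.0818 cm^3

Final answer: 535.0818 cm^3


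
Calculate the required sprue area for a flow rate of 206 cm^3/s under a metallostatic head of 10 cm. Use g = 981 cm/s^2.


Formula: v = sqrt(2*g*h), A = Q/v
Velocity: v = sqrt(2 * 981 * 10) = sqrt(19620) = 140.0714 cm/s
Sprue area: A = Q / v = 206 / 140.0714 = 1.4707 cm^2


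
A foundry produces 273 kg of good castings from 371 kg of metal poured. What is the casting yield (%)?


Formula: Casting Yield = (W_good / W_total) * 100
Yield = (273 kg / 371 kg) * 100 = 73.5849%

73.5849%


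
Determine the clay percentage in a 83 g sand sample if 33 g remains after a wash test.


Formula: Clay% = (W_total - W_washed) / W_total * 100
Clay mass = 83 - 33 = 50 g
Clay% = 50 / 83 * 100 = 60.2410%

Answer: 60.2410%


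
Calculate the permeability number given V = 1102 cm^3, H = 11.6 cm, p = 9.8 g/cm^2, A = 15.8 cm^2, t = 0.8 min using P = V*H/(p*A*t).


Formula: Permeability Number P = (V * H) / (p * A * t)
Numerator: V * H = 1102 * 11.6 = 12783.2
Denominator: p * A * t = 9.8 * 15.8 * 0.8 = 123.872
P = 12783.2 / 123.872 = 103.1968

Answer: 103.1968


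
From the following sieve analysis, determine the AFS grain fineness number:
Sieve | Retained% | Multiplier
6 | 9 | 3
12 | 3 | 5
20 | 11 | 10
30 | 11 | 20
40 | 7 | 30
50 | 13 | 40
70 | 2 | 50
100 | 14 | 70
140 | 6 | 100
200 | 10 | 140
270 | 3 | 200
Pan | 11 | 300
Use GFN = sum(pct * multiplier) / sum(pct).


Formula: GFN = sum(pct * multiplier) / sum(pct)
sum(pct * multiplier) = 8082
sum(pct) = 100
GFN = 8082 / 100 = 80.82

Final answer: 80.82


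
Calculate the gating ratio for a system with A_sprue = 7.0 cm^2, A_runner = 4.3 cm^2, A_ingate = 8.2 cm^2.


Sprue:Runner:Ingate = 1 : 4.3/7.0 : 8.2/7.0 = 1:0.61:1.17

Answer: 1:0.61:1.17


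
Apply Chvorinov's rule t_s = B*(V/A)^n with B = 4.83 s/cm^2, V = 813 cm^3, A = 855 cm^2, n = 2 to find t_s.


Formula: t_s = B * (V/A)^n  (Chvorinov's rule, n=2)
Modulus M = V/A = 813/855 = 0.950877 cm
M^2 = 0.950877^2 = 0.904167 cm^2
t_s = 4.83 * 0.904167 = 4.3671 s

Final answer: 4.3671 s


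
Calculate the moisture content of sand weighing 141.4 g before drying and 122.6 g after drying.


Formula: MC = (W_wet - W_dry) / W_wet * 100
Water mass = 141.4 - 122.6 = 18.8 g
MC = 18.8 / 141.4 * 100 = 13.2956%


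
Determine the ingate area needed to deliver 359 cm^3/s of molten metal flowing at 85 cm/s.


Formula: A_ingate = Q / v  (continuity equation)
A = 359 cm^3/s / 85 cm/s = 4.2235 cm^2

Final answer: 4.2235 cm^2


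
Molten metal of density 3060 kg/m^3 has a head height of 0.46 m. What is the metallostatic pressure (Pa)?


Formula: P = rho * g * h
rho * g = 3060 * 9.81 = 30018.6 N/m^3
P = 30018.6 * 0.46 = 13808.5560 Pa

Answer: 13808.5560 Pa


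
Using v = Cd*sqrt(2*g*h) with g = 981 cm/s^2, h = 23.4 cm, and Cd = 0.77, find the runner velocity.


Formula: v = Cd * sqrt(2 * g * h)  (Torricelli with discharge coefficient)
2*g*h = 2 * 981 * 23.4 = 45910.8 cm^2/s^2
sqrt(45910.8) = 214.26806 cm/s
v = 0.77 * 214.26806 = 164.9864 cm/s


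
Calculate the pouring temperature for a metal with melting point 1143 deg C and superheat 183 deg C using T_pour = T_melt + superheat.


Formula: T_pour = T_melt + Superheat
T_pour = 1143 + 183 = 1326 deg C


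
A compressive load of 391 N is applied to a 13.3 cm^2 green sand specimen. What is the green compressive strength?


Formula: Compressive Strength = Force / Area
Strength = 391 N / 13.3 cm^2 = 29.3985 N/cm^2

Answer: 29.3985 N/cm^2


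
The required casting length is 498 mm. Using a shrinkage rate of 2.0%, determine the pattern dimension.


Formula: L_pattern = L_casting * (1 + shrinkage_rate/100)
Shrinkage factor = 1 + 2.0/100 = 1.02
L_pattern = 498 mm * 1.02 = 507.9600 mm

507.9600 mm


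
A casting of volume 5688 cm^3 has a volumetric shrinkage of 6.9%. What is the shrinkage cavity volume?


Formula: V_shrink = V_casting * shrinkage_pct / 100
V_shrink = 5688 cm^3 * 6.9 / 100 = 392.4720 cm^3

392.4720 cm^3


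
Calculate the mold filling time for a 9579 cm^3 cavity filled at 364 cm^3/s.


Formula: t_fill = V_mold / Q_flow
t = 9579 cm^3 / 364 cm^3/s = 26.3159 s

Final answer: 26.3159 s


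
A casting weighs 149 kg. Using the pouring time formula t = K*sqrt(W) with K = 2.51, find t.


Formula: t = K * sqrt(W)
sqrt(W) = sqrt(149) = 12.20656
t = 2.51 * 12.20656 = 30.6385 s

Final answer: 30.6385 s


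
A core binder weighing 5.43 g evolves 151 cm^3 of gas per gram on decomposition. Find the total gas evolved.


Formula: V_gas = W_binder * gas_evolution_rate
V = 5.43 g * 151 cm^3/g = 819.9300 cm^3


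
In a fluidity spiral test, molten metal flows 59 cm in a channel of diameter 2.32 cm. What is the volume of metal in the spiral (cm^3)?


Formula: V = pi * (d/2)^2 * L  (cylinder volume)
Radius = 2.32/2 = 1.16 cm
V = pi * 1.16^2 * 59 = 249.4123 cm^3

Answer: 249.4123 cm^3


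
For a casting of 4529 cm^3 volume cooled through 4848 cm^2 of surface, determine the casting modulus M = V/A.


Formula: Casting Modulus M = V / A
M = 4529 cm^3 / 4848 cm^2 = 0.9342 cm


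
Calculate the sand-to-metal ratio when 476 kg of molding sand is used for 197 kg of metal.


Formula: Sand-to-Metal Ratio = W_sand / W_metal
Ratio = 476 kg / 197 kg = 2.4162

Final answer: 2.4162


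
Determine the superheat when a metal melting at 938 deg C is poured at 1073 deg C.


Formula: Superheat = T_pour - T_melt
Superheat = 1073 - 938 = 135 deg C

Answer: 135 deg C


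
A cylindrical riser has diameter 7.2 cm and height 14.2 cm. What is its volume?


Formula: V = pi * (D/2)^2 * H  (cylinder volume)
Radius = D/2 = 7.2/2 = 3.6 cm
V = pi * 3.6^2 * 14.2 = 578.1536 cm^3

Answer: 578.1536 cm^3


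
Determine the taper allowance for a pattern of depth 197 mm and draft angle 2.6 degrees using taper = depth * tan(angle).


Formula: taper = depth * tan(draft_angle)
tan(2.6 deg) = 0.0454097
taper = 197 mm * 0.0454097 = 8.9457 mm

Answer: 8.9457 mm


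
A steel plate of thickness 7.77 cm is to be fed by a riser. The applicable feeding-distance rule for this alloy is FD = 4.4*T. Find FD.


Formula: FD = 4.4 * T  (riser feeding-distance rule)
FD = 4.4 * 7.77 cm = 34.1880 cm

Final answer: 34.1880 cm


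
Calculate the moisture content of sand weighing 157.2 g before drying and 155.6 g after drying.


Formula: MC = (W_wet - W_dry) / W_wet * 100
Water mass = 157.2 - 155.6 = 1.6 g
MC = 1.6 / 157.2 * 100 = 1.0178%

Final answer: 1.0178%


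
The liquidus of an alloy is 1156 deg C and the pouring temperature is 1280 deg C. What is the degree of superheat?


Formula: Superheat = T_pour - T_melt
Superheat = 1280 - 1156 = 124 deg C

124 deg C


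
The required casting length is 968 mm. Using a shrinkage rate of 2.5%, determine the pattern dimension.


Formula: L_pattern = L_casting * (1 + shrinkage_rate/100)
Shrinkage factor = 1 + 2.5/100 = 1.025
L_pattern = 968 mm * 1.025 = 992.2000 mm

Final answer: 992.2000 mm


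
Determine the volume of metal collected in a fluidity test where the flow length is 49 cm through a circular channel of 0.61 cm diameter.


Formula: V = pi * (d/2)^2 * L  (cylinder volume)
Radius = 0.61/2 = 0.305 cm
V = pi * 0.305^2 * 49 = 14.3201 cm^3

14.3201 cm^3


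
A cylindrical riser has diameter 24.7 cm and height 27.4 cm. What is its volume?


Formula: V = pi * (D/2)^2 * H  (cylinder volume)
Radius = D/2 = 24.7/2 = 12.35 cm
V = pi * 12.35^2 * 27.4 = 13129.0817 cm^3


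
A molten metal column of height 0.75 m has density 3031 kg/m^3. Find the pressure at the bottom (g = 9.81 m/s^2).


Formula: P = rho * g * h
rho * g = 3031 * 9.81 = 29734.11 N/m^3
P = 29734.11 * 0.75 = 22300.5825 Pa

22300.5825 Pa


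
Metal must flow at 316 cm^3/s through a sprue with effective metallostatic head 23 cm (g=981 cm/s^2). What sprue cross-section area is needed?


Formula: v = sqrt(2*g*h), A = Q/v
Velocity: v = sqrt(2 * 981 * 23) = sqrt(45126) = 212.4288 cm/s
Sprue area: A = Q / v = 316 / 212.4288 = 1.4876 cm^2

1.4876 cm^2


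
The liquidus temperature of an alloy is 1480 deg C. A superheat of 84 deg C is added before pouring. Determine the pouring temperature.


Formula: T_pour = T_melt + Superheat
T_pour = 1480 + 84 = 1564 deg C

1564 deg C


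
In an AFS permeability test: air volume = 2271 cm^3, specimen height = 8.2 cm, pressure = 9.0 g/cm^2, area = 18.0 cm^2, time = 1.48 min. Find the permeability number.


Formula: Permeability Number P = (V * H) / (p * A * t)
Numerator: V * H = 2271 * 8.2 = 18622.2
Denominator: p * A * t = 9.0 * 18.0 * 1.48 = 239.76
P = 18622.2 / 239.76 = 77.6702

77.6702


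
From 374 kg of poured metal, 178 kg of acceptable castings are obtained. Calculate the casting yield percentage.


Formula: Casting Yield = (W_good / W_total) * 100
Yield = (178 kg / 374 kg) * 100 = 47.5936%

Final answer: 47.5936%


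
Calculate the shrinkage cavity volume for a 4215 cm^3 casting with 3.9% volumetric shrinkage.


Formula: V_shrink = V_casting * shrinkage_pct / 100
V_shrink = 4215 cm^3 * 3.9 / 100 = 164.3850 cm^3

Answer: 164.3850 cm^3


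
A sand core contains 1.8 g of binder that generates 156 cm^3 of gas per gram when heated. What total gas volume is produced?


Formula: V_gas = W_binder * gas_evolution_rate
V = 1.8 g * 156 cm^3/g = 280.8000 cm^3

Answer: 280.8000 cm^3


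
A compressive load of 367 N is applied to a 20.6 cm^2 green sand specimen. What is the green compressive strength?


Formula: Compressive Strength = Force / Area
Strength = 367 N / 20.6 cm^2 = 17.8155 N/cm^2

Final answer: 17.8155 N/cm^2


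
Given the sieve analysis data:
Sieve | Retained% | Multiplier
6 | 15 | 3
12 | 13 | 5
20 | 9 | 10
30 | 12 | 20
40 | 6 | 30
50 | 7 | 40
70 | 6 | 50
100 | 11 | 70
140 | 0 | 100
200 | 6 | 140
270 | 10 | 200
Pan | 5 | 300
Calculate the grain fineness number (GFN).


Formula: GFN = sum(pct * multiplier) / sum(pct)
sum(pct * multiplier) = 6310
sum(pct) = 100
GFN = 6310 / 100 = 63.10


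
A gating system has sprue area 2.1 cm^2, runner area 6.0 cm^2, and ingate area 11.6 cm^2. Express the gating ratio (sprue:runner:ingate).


Sprue:Runner:Ingate = 1 : 6.0/2.1 : 11.6/2.1 = 1:2.86:5.52


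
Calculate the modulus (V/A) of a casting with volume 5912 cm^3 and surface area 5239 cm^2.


Formula: Casting Modulus M = V / A
M = 5912 cm^3 / 5239 cm^2 = 1.1285 cm

1.1285 cm


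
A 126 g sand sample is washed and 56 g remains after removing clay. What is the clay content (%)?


Formula: Clay% = (W_total - W_washed) / W_total * 100
Clay mass = 126 - 56 = 70 g
Clay% = 70 / 126 * 100 = 55.5556%


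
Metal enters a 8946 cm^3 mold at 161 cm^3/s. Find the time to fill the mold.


Formula: t_fill = V_mold / Q_flow
t = 8946 cm^3 / 161 cm^3/s = 55.5652 s


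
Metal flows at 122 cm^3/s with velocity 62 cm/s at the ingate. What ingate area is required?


Formula: A_ingate = Q / v  (continuity equation)
A = 122 cm^3/s / 62 cm/s = 1.9677 cm^2

1.9677 cm^2


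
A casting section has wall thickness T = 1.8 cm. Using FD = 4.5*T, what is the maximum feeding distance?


Formula: FD = 4.5 * T  (riser feeding-distance rule)
FD = 4.5 * 1.8 cm = 8.1000 cm


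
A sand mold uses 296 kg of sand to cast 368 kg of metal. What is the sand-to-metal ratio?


Formula: Sand-to-Metal Ratio = W_sand / W_metal
Ratio = 296 kg / 368 kg = 0.8043


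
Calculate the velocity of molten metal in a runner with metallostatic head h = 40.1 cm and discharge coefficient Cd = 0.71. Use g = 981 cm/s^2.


Formula: v = Cd * sqrt(2 * g * h)  (Torricelli with discharge coefficient)
2*g*h = 2 * 981 * 40.1 = 78676.2 cm^2/s^2
sqrt(78676.2) = 280.49278 cm/s
v = 0.71 * 280.49278 = 199.1499 cm/s

199.1499 cm/s


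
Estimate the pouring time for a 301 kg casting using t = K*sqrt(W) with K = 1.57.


Formula: t = K * sqrt(W)
sqrt(W) = sqrt(301) = 17.34935
t = 1.57 * 17.34935 = 27.2385 s

Final answer: 27.2385 s


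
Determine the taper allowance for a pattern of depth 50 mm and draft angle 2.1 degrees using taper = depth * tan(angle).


Formula: taper = depth * tan(draft_angle)
tan(2.1 deg) = 0.0366683
taper = 50 mm * 0.0366683 = 1.8334 mm


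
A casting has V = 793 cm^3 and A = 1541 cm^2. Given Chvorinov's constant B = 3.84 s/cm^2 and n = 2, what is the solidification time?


Formula: t_s = B * (V/A)^n  (Chvorinov's rule, n=2)
Modulus M = V/A = 793/1541 = 0.514601 cm
M^2 = 0.514601^2 = 0.264814 cm^2
t_s = 3.84 * 0.264814 = 1.0169 s

Final answer: 1.0169 s


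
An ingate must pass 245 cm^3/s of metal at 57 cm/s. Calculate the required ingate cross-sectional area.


Formula: A_ingate = Q / v  (continuity equation)
A = 245 cm^3/s / 57 cm/s = 4.2982 cm^2


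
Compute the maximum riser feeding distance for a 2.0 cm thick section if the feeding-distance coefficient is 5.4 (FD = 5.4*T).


Formula: FD = 5.4 * T  (riser feeding-distance rule)
FD = 5.4 * 2.0 cm = 10.8000 cm

Final answer: 10.8000 cm


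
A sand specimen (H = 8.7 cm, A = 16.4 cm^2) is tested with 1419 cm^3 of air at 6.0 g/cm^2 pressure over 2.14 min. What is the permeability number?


Formula: Permeability Number P = (V * H) / (p * A * t)
Numerator: V * H = 1419 * 8.7 = 12345.3
Denominator: p * A * t = 6.0 * 16.4 * 2.14 = 210.576
P = 12345.3 / 210.576 = 58.6263

Answer: 58.6263


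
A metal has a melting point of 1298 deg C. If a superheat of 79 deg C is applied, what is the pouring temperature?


Formula: T_pour = T_melt + Superheat
T_pour = 1298 + 79 = 1377 deg C

Answer: 1377 deg C


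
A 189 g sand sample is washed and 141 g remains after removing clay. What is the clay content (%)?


Formula: Clay% = (W_total - W_washed) / W_total * 100
Clay mass = 189 - 141 = 48 g
Clay% = 48 / 189 * 100 = 25.3968%


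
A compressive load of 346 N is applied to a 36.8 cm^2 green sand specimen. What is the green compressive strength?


Formula: Compressive Strength = Force / Area
Strength = 346 N / 36.8 cm^2 = 9.4022 N/cm^2

Final answer: 9.4022 N/cm^2


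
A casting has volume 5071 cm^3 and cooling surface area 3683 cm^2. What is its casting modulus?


Formula: Casting Modulus M = V / A
M = 5071 cm^3 / 3683 cm^2 = 1.3769 cm


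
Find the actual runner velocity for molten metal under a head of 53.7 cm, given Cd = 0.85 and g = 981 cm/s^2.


Formula: v = Cd * sqrt(2 * g * h)  (Torricelli with discharge coefficient)
2*g*h = 2 * 981 * 53.7 = 105359.4 cm^2/s^2
sqrt(105359.4) = 324.59113 cm/s
v = 0.85 * 324.59113 = 275.9025 cm/s

Final answer: 275.9025 cm/s


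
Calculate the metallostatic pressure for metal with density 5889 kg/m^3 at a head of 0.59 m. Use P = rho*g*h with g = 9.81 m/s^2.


Formula: P = rho * g * h
rho * g = 5889 * 9.81 = 57771.09 N/m^3
P = 57771.09 * 0.59 = 34084.9431 Pa

Final answer: 34084.9431 Pa


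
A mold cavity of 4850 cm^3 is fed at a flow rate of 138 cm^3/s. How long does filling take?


Formula: t_fill = V_mold / Q_flow
t = 4850 cm^3 / 138 cm^3/s = 35.1449 s

Final answer: 35.1449 s


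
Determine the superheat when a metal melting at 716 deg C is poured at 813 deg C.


Formula: Superheat = T_pour - T_melt
Superheat = 813 - 716 = 97 deg C

Final answer: 97 deg C


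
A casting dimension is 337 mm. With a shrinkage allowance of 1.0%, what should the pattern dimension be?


Formula: L_pattern = L_casting * (1 + shrinkage_rate/100)
Shrinkage factor = 1 + 1.0/100 = 1.01
L_pattern = 337 mm * 1.01 = 340.3700 mm

Final answer: 340.3700 mm


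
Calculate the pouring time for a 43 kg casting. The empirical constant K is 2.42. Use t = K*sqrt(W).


Formula: t = K * sqrt(W)
sqrt(W) = sqrt(43) = 6.55744
t = 2.42 * 6.55744 = 15.8690 s


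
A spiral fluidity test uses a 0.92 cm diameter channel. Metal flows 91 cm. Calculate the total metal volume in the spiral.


Formula: V = pi * (d/2)^2 * L  (cylinder volume)
Radius = 0.92/2 = 0.46 cm
V = pi * 0.46^2 * 91 = 60.4933 cm^3

Answer: 60.4933 cm^3


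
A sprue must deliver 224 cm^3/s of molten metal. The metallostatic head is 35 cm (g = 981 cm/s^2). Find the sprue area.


Formula: v = sqrt(2*g*h), A = Q/v
Velocity: v = sqrt(2 * 981 * 35) = sqrt(68670) = 262.0496 cm/s
Sprue area: A = Q / v = 224 / 262.0496 = 0.8548 cm^2

0.8548 cm^2


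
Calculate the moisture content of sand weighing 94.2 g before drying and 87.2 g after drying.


Formula: MC = (W_wet - W_dry) / W_wet * 100
Water mass = 94.2 - 87.2 = 7.0 g
MC = 7.0 / 94.2 * 100 = 7.4310%

7.4310%


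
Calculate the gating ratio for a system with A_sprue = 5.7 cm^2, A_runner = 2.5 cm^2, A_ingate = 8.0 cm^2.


Sprue:Runner:Ingate = 1 : 2.5/5.7 : 8.0/5.7 = 1:0.44:1.40

Final answer: 1:0.44:1.40


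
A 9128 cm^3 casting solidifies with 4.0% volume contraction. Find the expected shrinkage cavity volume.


Formula: V_shrink = V_casting * shrinkage_pct / 100
V_shrink = 9128 cm^3 * 4.0 / 100 = 365.1200 cm^3


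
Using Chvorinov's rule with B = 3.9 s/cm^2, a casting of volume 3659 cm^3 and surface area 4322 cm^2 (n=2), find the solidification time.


Formula: t_s = B * (V/A)^n  (Chvorinov's rule, n=2)
Modulus M = V/A = 3659/4322 = 0.846599 cm
M^2 = 0.846599^2 = 0.716730 cm^2
t_s = 3.9 * 0.716730 = 2.7952 s

Answer: 2.7952 s


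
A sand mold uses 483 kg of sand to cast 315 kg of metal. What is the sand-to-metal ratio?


Formula: Sand-to-Metal Ratio = W_sand / W_metal
Ratio = 483 kg / 315 kg = 1.5333

1.5333


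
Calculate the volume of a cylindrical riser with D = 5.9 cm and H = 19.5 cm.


Formula: V = pi * (D/2)^2 * H  (cylinder volume)
Radius = D/2 = 5.9/2 = 2.95 cm
V = pi * 2.95^2 * 19.5 = 533.1243 cm^3


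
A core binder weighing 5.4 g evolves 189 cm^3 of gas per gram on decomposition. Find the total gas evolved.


Formula: V_gas = W_binder * gas_evolution_rate
V = 5.4 g * 189 cm^3/g = 1020.6000 cm^3


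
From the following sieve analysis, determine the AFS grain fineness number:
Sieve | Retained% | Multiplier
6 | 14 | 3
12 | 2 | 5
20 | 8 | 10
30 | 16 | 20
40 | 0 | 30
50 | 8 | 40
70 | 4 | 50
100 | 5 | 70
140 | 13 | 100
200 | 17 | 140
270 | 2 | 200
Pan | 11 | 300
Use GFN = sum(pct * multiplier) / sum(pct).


Formula: GFN = sum(pct * multiplier) / sum(pct)
sum(pct * multiplier) = 8702
sum(pct) = 100
GFN = 8702 / 100 = 87.02


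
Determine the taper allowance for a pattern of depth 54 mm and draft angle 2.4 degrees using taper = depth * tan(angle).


Formula: taper = depth * tan(draft_angle)
tan(2.4 deg) = 0.0419124
taper = 54 mm * 0.0419124 = 2.2633 mm

Answer: 2.2633 mm


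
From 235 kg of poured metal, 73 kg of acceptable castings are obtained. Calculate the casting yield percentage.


Formula: Casting Yield = (W_good / W_total) * 100
Yield = (73 kg / 235 kg) * 100 = 31.0638%

Final answer: 31.0638%


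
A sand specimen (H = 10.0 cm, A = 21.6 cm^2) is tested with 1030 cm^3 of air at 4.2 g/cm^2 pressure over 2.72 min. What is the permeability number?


Formula: Permeability Number P = (V * H) / (p * A * t)
Numerator: V * H = 1030 * 10.0 = 10300.0
Denominator: p * A * t = 4.2 * 21.6 * 2.72 = 246.7584
P = 10300.0 / 246.7584 = 41.7412

41.7412


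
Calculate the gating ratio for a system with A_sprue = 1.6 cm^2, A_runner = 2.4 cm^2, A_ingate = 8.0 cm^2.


Sprue:Runner:Ingate = 1 : 2.4/1.6 : 8.0/1.6 = 1:1.50:5.00

Answer: 1:1.50:5.00


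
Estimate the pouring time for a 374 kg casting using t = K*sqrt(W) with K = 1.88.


Formula: t = K * sqrt(W)
sqrt(W) = sqrt(374) = 19.33908
t = 1.88 * 19.33908 = 36.3575 s

36.3575 s


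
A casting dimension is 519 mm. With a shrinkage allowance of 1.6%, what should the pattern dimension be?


Formula: L_pattern = L_casting * (1 + shrinkage_rate/100)
Shrinkage factor = 1 + 1.6/100 = 1.016
L_pattern = 519 mm * 1.016 = 527.3040 mm

527.3040 mm


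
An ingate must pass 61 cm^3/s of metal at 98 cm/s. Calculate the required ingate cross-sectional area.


Formula: A_ingate = Q / v  (continuity equation)
A = 61 cm^3/s / 98 cm/s = 0.6224 cm^2


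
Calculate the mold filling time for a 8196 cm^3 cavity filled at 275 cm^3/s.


Formula: t_fill = V_mold / Q_flow
t = 8196 cm^3 / 275 cm^3/s = 29.8036 s

Answer: 29.8036 s


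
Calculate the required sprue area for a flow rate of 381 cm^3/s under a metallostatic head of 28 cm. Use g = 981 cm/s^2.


Formula: v = sqrt(2*g*h), A = Q/v
Velocity: v = sqrt(2 * 981 * 28) = sqrt(54936) = 234.3843 cm/s
Sprue area: A = Q / v = 381 / 234.3843 = 1.6255 cm^2

Answer: 1.6255 cm^2


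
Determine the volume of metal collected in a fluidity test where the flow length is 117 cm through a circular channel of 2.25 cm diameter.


Formula: V = pi * (d/2)^2 * L  (cylinder volume)
Radius = 2.25/2 = 1.125 cm
V = pi * 1.125^2 * 117 = 465.2011 cm^3

Answer: 465.2011 cm^3


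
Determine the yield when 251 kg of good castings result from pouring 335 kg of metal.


Formula: Casting Yield = (W_good / W_total) * 100
Yield = (251 kg / 335 kg) * 100 = 74.9254%

74.9254%


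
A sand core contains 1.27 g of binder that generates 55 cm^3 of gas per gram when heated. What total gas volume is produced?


Formula: V_gas = W_binder * gas_evolution_rate
V = 1.27 g * 55 cm^3/g = 69.8500 cm^3

Final answer: 69.8500 cm^3


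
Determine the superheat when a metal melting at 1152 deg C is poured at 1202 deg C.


Formula: Superheat = T_pour - T_melt
Superheat = 1202 - 1152 = 50 deg C

Final answer: 50 deg C


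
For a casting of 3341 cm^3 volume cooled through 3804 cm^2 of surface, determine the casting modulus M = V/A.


Formula: Casting Modulus M = V / A
M = 3341 cm^3 / 3804 cm^2 = 0.8783 cm

0.8783 cm


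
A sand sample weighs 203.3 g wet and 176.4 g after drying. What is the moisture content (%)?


Formula: MC = (W_wet - W_dry) / W_wet * 100
Water mass = 203.3 - 176.4 = 26.9 g
MC = 26.9 / 203.3 * 100 = 13.2317%

Answer: 13.2317%


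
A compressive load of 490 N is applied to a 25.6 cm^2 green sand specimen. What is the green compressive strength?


Formula: Compressive Strength = Force / Area
Strength = 490 N / 25.6 cm^2 = 19.1406 N/cm^2


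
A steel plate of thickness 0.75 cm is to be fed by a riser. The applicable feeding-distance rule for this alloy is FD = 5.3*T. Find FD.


Formula: FD = 5.3 * T  (riser feeding-distance rule)
FD = 5.3 * 0.75 cm = 3.9750 cm

Final answer: 3.9750 cm


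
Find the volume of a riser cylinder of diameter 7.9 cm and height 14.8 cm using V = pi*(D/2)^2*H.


Formula: V = pi * (D/2)^2 * H  (cylinder volume)
Radius = D/2 = 7.9/2 = 3.95 cm
V = pi * 3.95^2 * 14.8 = 725.4472 cm^3


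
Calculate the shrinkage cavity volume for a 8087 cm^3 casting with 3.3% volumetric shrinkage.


Formula: V_shrink = V_casting * shrinkage_pct / 100
V_shrink = 8087 cm^3 * 3.3 / 100 = 266.8710 cm^3

266.8710 cm^3


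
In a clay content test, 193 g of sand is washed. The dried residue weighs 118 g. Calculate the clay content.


Formula: Clay% = (W_total - W_washed) / W_total * 100
Clay mass = 193 - 118 = 75 g
Clay% = 75 / 193 * 100 = 38.8601%

38.8601%
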